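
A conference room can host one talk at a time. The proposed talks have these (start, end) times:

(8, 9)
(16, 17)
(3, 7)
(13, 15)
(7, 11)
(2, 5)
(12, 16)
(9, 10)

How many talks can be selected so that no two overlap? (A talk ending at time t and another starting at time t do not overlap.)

5

Sorted by end: (2,5)  (3,7)  (8,9)  (9,10)  (7,11)  (13,15)  (12,16)  (16,17)
take (2,5); take (8,9); take (9,10); take (13,15); take (16,17).
Selected 5 talks.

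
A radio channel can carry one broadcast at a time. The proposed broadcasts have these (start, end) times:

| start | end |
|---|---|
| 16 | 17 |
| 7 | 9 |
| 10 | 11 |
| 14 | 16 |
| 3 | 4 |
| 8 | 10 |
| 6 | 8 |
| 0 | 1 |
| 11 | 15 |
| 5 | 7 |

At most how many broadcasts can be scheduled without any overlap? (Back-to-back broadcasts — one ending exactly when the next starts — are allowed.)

Greedy by earliest finish: after sorting by end time, pick each interval compatible with the last pick.
By end time: (0,1), (3,4), (5,7), (6,8), (7,9), (8,10), (10,11), (11,15), (14,16), (16,17).
Pick (0,1); next start ≥ 1 → (3,4); next start ≥ 4 → (5,7); next start ≥ 7 → (7,9); next start ≥ 9 → (10,11); next start ≥ 11 → (11,15); next start ≥ 15 → (16,17).
Selected 7 broadcasts.

7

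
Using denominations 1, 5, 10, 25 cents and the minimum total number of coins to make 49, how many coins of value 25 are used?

Use the largest denomination that fits, subtract, and repeat.
49 − 1×25→24 − 2×10→4 − 4×1→0
Count of 25: 1

1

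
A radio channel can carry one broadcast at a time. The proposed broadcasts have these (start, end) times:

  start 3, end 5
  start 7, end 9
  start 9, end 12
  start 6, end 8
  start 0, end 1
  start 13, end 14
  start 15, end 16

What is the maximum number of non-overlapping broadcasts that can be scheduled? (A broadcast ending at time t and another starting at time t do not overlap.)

6

Greedy by earliest finish: after sorting by end time, pick each interval compatible with the last pick.
Sorted by end: (0,1)  (3,5)  (6,8)  (7,9)  (9,12)  (13,14)  (15,16)
take (0,1); take (3,5); take (6,8); take (9,12); take (13,14); take (15,16).
Selected 6 broadcasts.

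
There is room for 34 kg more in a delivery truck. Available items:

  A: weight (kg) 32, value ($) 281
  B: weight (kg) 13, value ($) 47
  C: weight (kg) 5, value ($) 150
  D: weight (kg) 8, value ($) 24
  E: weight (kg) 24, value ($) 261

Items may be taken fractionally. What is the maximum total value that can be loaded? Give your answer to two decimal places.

454.91

Greedy by value/weight ratio, highest first.
Ratios (sorted): C 30.00, E 10.88, A 8.78, B 3.62, D 3.00
take C (5 @ 150); take E (24 @ 261); take 5/32 of A → 43.91. Capacity used 34/34.
Total value = 454.91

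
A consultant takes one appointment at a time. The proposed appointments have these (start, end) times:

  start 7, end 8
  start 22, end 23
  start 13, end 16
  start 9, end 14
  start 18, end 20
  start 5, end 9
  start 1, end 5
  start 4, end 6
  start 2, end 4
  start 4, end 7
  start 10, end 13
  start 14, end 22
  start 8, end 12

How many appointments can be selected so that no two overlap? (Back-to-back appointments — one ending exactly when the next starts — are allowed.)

By end time: (2,4), (1,5), (4,6), (4,7), (7,8), (5,9), (8,12), (10,13), (9,14), (13,16), (18,20), (14,22), (22,23).
Pick (2,4); next start ≥ 4 → (4,6); next start ≥ 6 → (7,8); next start ≥ 8 → (8,12); next start ≥ 12 → (13,16); next start ≥ 16 → (18,20); next start ≥ 20 → (22,23).
Selected 7 appointments.

7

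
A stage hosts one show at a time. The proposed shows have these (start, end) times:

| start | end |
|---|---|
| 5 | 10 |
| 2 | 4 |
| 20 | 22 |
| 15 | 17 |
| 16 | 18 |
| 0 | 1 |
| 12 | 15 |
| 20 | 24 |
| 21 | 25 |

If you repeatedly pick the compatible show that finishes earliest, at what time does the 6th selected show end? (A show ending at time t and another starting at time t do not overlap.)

Sorted by end: (0,1)  (2,4)  (5,10)  (12,15)  (15,17)  (16,18)  (20,22)  (20,24)  (21,25)
take (0,1); take (2,4); take (5,10); take (12,15); take (15,17); take (20,22); skip (20,24); skip (21,25).
Selected: (0,1) (2,4) (5,10) (12,15) (15,17) (20,22)

22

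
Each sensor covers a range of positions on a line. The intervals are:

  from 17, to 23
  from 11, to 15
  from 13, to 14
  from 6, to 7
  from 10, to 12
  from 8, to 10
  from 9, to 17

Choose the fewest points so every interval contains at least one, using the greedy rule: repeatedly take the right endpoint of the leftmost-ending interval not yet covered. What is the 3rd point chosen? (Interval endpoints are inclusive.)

Process intervals by earliest right end; each time one isn't hit yet, stab at its right endpoint.
Sorted: [6,7] [8,10] [10,12] [13,14] [11,15] [9,17] [17,23]
{[6,7]} hit by 7; {[8,10],[10,12]} hit by 10; {[13,14],[11,15],[9,17]} hit by 14; {[17,23]} hit by 23.
Points: 7, 10, 14, 23 (4 total).

14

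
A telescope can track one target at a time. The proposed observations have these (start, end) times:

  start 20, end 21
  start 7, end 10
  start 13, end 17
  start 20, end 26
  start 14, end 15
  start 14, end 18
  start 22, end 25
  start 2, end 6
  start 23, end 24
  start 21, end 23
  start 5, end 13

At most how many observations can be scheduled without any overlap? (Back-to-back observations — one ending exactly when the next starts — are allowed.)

6

By end time: (2,6), (7,10), (5,13), (14,15), (13,17), (14,18), (20,21), (21,23), (23,24), (22,25), (20,26).
Pick (2,6); next start ≥ 6 → (7,10); next start ≥ 10 → (14,15); next start ≥ 15 → (20,21); next start ≥ 21 → (21,23); next start ≥ 23 → (23,24).
Selected 6 observations.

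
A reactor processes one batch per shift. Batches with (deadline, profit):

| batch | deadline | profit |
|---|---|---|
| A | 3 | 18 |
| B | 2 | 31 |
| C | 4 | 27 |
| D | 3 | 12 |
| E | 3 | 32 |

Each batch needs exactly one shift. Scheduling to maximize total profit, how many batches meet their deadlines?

Take jobs in profit order; each goes to the latest open slot no later than its deadline.
By profit: E(d3,32), B(d2,31), C(d4,27), A(d3,18), D(d3,12)
E→slot 3; B→slot 2; C→slot 4; A→slot 1; D skipped.
4 of 5 scheduled.

4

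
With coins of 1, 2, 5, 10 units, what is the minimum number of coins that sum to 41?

Greedy: take as many of the largest coin as possible, then repeat with the remainder.
41 = 4×10 + 1×1
Total coins = 4 + 1 = 5

5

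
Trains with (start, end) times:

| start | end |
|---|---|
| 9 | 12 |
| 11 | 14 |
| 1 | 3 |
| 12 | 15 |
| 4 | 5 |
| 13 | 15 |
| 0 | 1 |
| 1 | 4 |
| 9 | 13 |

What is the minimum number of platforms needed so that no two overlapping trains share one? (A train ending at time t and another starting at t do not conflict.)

3

Events (time:±→running): 0:+→1 1:-→0 1:+→1 1:+→2 3:-→1 4:-→0 4:+→1 5:-→0 9:+→1 9:+→2 11:+→3 … peak 3.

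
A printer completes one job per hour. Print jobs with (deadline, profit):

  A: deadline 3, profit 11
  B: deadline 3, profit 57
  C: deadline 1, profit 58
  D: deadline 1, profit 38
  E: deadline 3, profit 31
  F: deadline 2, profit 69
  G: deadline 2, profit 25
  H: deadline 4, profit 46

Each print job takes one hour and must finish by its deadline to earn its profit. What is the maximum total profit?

Sort by profit descending; place each in the latest free slot ≤ its deadline.
Profit order: F=69 C=58 B=57 H=46 D=38 E=31 G=25 A=11
Assign: F→slot 2, C→slot 1, B→slot 3, H→slot 4, D skipped, E skipped, G skipped, A skipped.
Slots: [1:C] [2:F] [3:B] [4:H]
Profit = 58 + 69 + 57 + 46 = 230

230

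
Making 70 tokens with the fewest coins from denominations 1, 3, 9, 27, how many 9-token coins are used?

Use the largest denomination that fits, subtract, and repeat.
70 − 2×27→16 − 1×9→7 − 2×3→1 − 1×1→0
Count of 9: 1

1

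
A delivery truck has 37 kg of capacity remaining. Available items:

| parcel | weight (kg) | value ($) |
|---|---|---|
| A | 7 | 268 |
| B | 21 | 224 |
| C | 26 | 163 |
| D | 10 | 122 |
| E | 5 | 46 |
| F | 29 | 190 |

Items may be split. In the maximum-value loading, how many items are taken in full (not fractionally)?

2

Order: A (268/7=38.29) > D (122/10=12.20) > B (224/21=10.67) > E (46/5=9.20) > F (190/29=6.55) > C (163/26=6.27)
Fill: take A (7 @ 268) → take D (10 @ 122) → take 20/21 of B → 213.33; 37/37 used.
2 item(s) taken whole; one partial (take 20/21 of B).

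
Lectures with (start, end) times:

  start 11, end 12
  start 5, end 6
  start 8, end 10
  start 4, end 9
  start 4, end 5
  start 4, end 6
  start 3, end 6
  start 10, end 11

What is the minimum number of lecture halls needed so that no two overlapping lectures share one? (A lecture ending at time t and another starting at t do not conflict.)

Events (time:±→running): 3:+→1 4:+→2 4:+→3 4:+→4 … peak 4.

4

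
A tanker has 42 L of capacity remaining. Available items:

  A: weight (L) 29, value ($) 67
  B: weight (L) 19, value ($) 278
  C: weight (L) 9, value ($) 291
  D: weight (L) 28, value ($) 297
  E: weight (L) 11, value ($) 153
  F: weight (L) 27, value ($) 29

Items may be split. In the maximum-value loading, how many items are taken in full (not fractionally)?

Ratios (sorted): C 32.33, B 14.63, E 13.91, D 10.61, A 2.31, F 1.07
take C (9 @ 291); take B (19 @ 278); take E (11 @ 153); take 3/28 of D → 31.82. Capacity used 42/42.
3 item(s) taken whole; one partial (take 3/28 of D).

3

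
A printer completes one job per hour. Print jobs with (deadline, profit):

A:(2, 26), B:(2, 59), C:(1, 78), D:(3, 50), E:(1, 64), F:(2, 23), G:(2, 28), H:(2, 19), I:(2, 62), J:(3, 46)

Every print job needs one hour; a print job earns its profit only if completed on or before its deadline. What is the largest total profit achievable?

190

Take jobs in profit order; each goes to the latest open slot no later than its deadline.
Profit order: C=78 E=64 I=62 B=59 D=50 J=46 G=28 A=26 F=23 H=19
Assign: C→slot 1, E skipped, I→slot 2, B skipped, D→slot 3, J skipped, G skipped, A skipped, F skipped, H skipped.
Slots: [1:C] [2:I] [3:D]
Profit = 78 + 62 + 50 = 190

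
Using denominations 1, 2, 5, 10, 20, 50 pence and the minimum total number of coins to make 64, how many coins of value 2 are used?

2

Use the largest denomination that fits, subtract, and repeat.
64 − 1×50→14 − 1×10→4 − 2×2→0
Count of 2: 2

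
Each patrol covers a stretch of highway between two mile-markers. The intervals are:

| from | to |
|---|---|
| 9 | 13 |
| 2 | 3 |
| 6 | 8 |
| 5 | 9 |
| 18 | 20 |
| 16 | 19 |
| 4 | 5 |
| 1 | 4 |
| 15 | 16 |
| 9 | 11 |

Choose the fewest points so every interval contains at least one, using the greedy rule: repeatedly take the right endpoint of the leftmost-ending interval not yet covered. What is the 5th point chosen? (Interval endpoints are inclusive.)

16

By right end: [2,3]  [1,4]  [4,5]  [6,8]  [5,9]  [9,11]  [9,13]  [15,16]  [16,19]  [18,20]
[2,3] uncovered → point at 3; [4,5] uncovered → point at 5; [6,8] uncovered → point at 8; [9,11] uncovered → point at 11; [15,16] uncovered → point at 16; [18,20] uncovered → point at 20.
Points: 3, 5, 8, 11, 16, 20 (6 total).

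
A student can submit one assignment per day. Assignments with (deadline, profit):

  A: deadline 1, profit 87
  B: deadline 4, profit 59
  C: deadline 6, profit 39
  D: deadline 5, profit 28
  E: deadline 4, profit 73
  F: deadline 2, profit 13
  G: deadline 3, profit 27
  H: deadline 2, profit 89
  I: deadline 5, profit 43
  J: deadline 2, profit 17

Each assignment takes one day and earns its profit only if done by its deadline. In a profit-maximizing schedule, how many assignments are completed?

Sort by profit descending; place each in the latest free slot ≤ its deadline.
Profit order: H=89 A=87 E=73 B=59 I=43 C=39 D=28 G=27 J=17 F=13
Assign: H→slot 2, A→slot 1, E→slot 4, B→slot 3, I→slot 5, C→slot 6, D skipped, G skipped, J skipped, F skipped.
Slots: [1:A] [2:H] [3:B] [4:E] [5:I] [6:C]
6 of 10 scheduled.

6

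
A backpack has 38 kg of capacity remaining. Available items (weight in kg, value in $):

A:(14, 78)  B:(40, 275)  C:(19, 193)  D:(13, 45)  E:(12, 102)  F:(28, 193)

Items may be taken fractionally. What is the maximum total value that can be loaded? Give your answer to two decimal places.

343.25

Ratios (sorted): C 10.16, E 8.50, F 6.89, B 6.88, A 5.57, D 3.46
take C (19 @ 193); take E (12 @ 102); take 7/28 of F → 48.25. Capacity used 38/38.
Total value = 343.25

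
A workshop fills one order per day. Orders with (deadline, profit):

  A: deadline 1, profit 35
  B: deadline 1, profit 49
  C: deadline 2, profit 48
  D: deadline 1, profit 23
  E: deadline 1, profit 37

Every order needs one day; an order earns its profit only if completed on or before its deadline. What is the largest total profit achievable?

Sort by profit descending; place each in the latest free slot ≤ its deadline.
Profit order: B=49 C=48 E=37 A=35 D=23
Assign: B→slot 1, C→slot 2, E skipped, A skipped, D skipped.
Slots: [1:B] [2:C]
Profit = 49 + 48 = 97

97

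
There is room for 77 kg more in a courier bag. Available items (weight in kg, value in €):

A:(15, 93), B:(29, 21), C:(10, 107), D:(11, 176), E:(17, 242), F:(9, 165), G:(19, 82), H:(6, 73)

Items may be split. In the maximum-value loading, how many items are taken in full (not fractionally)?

Greedy by value/weight ratio, highest first.
Order: F (165/9=18.33) > D (176/11=16.00) > E (242/17=14.24) > H (73/6=12.17) > C (107/10=10.70) > A (93/15=6.20) > G (82/19=4.32) > B (21/29=0.72)
Fill: take F (9 @ 165) → take D (11 @ 176) → take E (17 @ 242) → take H (6 @ 73) → take C (10 @ 107) → take A (15 @ 93) → take 9/19 of G → 38.84; 77/77 used.
6 item(s) taken whole; one partial (take 9/19 of G).

6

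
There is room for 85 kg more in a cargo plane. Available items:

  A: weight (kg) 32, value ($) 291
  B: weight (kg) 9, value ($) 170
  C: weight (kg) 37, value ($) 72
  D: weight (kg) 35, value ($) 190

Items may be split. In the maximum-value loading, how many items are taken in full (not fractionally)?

3

Order: B (170/9=18.89) > A (291/32=9.09) > D (190/35=5.43) > C (72/37=1.95)
Fill: take B (9 @ 170) → take A (32 @ 291) → take D (35 @ 190) → take 9/37 of C → 17.51; 85/85 used.
3 item(s) taken whole; one partial (take 9/37 of C).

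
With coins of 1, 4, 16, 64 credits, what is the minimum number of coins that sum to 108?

6

108 − 1×64→44 − 2×16→12 − 3×4→0
Total coins = 1 + 2 + 3 = 6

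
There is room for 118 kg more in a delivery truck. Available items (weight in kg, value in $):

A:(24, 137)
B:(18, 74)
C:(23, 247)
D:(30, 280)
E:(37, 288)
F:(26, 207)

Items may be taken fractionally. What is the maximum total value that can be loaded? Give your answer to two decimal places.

1033.42

Order: C (247/23=10.74) > D (280/30=9.33) > F (207/26=7.96) > E (288/37=7.78) > A (137/24=5.71) > B (74/18=4.11)
Fill: take C (23 @ 247) → take D (30 @ 280) → take F (26 @ 207) → take E (37 @ 288) → take 2/24 of A → 11.42; 118/118 used.
Total value = 1033.42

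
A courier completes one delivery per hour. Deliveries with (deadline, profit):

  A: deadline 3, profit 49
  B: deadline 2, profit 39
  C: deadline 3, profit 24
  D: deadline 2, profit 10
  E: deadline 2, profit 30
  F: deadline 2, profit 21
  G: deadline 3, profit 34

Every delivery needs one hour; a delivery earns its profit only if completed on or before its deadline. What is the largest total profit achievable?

By profit: A(d3,49), B(d2,39), G(d3,34), E(d2,30), C(d3,24), F(d2,21), D(d2,10)
A→slot 3; B→slot 2; G→slot 1; E skipped; C skipped; F skipped; D skipped.
Profit = 34 + 39 + 49 = 122

122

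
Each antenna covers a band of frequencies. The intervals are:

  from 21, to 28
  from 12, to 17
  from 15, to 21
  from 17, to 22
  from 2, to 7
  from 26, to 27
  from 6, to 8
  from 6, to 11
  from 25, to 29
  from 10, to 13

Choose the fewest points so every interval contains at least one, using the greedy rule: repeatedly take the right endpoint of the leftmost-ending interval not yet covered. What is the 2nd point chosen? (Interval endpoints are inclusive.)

13

Sort by right endpoint; whenever an interval is uncovered, place a point at its right end.
Sorted: [2,7] [6,8] [6,11] [10,13] [12,17] [15,21] [17,22] [26,27] [21,28] [25,29]
{[2,7],[6,8],[6,11]} hit by 7; {[10,13],[12,17]} hit by 13; {[15,21],[17,22]} hit by 21; {[26,27],[21,28],[25,29]} hit by 27.
Points: 7, 13, 21, 27 (4 total).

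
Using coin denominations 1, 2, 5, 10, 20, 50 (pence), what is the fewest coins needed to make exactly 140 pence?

4

140 − 2×50→40 − 2×20→0
Total coins = 2 + 2 = 4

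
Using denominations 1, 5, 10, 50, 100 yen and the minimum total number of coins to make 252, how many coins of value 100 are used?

2

Use the largest denomination that fits, subtract, and repeat.
252 − 2×100→52 − 1×50→2 − 2×1→0
Count of 100: 2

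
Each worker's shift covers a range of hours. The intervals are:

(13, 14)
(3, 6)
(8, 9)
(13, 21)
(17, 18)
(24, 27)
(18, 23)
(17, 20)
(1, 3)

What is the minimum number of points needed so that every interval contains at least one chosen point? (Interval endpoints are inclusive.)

By right end: [1,3]  [3,6]  [8,9]  [13,14]  [17,18]  [17,20]  [13,21]  [18,23]  [24,27]
[1,3] uncovered → point at 3; [8,9] uncovered → point at 9; [13,14] uncovered → point at 14; [17,18] uncovered → point at 18; [24,27] uncovered → point at 27.
Points: 3, 9, 14, 18, 27 (5 total).

5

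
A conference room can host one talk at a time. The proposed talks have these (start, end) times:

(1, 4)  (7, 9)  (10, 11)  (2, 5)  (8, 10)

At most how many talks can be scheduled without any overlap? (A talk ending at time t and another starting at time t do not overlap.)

By end time: (1,4), (2,5), (7,9), (8,10), (10,11).
Pick (1,4); next start ≥ 4 → (7,9); next start ≥ 9 → (10,11).
Selected 3 talks.

3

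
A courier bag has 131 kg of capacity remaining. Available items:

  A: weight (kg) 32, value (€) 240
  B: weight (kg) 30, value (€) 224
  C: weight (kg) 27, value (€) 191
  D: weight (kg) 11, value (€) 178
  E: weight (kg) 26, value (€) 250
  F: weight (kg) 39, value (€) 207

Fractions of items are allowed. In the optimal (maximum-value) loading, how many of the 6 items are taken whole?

5

Sort by value per unit weight and fill in that order.
Order: D (178/11=16.18) > E (250/26=9.62) > A (240/32=7.50) > B (224/30=7.47) > C (191/27=7.07) > F (207/39=5.31)
Fill: take D (11 @ 178) → take E (26 @ 250) → take A (32 @ 240) → take B (30 @ 224) → take C (27 @ 191) → take 5/39 of F → 26.54; 131/131 used.
5 item(s) taken whole; one partial (take 5/39 of F).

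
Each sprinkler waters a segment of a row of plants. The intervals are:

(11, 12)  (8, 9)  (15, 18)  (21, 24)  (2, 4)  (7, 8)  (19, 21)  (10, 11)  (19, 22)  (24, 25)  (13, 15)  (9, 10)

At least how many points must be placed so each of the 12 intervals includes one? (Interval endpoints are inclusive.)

7

Process intervals by earliest right end; each time one isn't hit yet, stab at its right endpoint.
By right end: [2,4]  [7,8]  [8,9]  [9,10]  [10,11]  [11,12]  [13,15]  [15,18]  [19,21]  [19,22]  [21,24]  [24,25]
[2,4] uncovered → point at 4; [7,8] uncovered → point at 8; [9,10] uncovered → point at 10; [11,12] uncovered → point at 12; [13,15] uncovered → point at 15; [19,21] uncovered → point at 21; [24,25] uncovered → point at 25.
Points: 4, 8, 10, 12, 15, 21, 25 (7 total).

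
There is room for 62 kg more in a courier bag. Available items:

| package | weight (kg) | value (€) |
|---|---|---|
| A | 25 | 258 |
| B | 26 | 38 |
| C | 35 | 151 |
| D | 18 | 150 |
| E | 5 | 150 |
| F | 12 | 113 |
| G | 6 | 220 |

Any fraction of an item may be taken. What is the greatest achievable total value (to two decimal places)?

Sort by value per unit weight and fill in that order.
Ratios (sorted): G 36.67, E 30.00, A 10.32, F 9.42, D 8.33, C 4.31, B 1.46
take G (6 @ 220); take E (5 @ 150); take A (25 @ 258); take F (12 @ 113); take 14/18 of D → 116.67. Capacity used 62/62.
Total value = 857.67

857.67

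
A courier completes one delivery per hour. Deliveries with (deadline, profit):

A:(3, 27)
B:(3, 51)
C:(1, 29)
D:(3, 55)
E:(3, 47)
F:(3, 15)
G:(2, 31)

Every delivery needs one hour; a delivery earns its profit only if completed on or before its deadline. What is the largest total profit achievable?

153

By profit: D(d3,55), B(d3,51), E(d3,47), G(d2,31), C(d1,29), A(d3,27), F(d3,15)
D→slot 3; B→slot 2; E→slot 1; G skipped; C skipped; A skipped; F skipped.
Profit = 47 + 51 + 55 = 153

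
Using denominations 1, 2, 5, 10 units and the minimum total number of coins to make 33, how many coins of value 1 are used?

1

Use the largest denomination that fits, subtract, and repeat.
33 = 3×10 + 1×2 + 1×1
Count of 1: 1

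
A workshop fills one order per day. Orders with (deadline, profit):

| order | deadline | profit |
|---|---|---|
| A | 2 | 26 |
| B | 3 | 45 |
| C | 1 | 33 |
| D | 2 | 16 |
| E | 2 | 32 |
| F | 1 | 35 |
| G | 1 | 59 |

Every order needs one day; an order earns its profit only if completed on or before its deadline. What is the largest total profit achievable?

Sort by profit descending; place each in the latest free slot ≤ its deadline.
By profit: G(d1,59), B(d3,45), F(d1,35), C(d1,33), E(d2,32), A(d2,26), D(d2,16)
G→slot 1; B→slot 3; F skipped; C skipped; E→slot 2; A skipped; D skipped.
Profit = 59 + 32 + 45 = 136

136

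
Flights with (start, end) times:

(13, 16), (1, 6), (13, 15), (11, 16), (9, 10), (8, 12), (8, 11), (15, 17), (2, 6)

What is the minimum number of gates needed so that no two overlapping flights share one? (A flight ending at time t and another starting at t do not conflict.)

3

Count concurrent intervals with a sweep; the peak is the room count.
starts: [1, 2, 8, 8, 9, 11, 13, 13, 15]
ends:   [6, 6, 10, 11, 12, 15, 16, 16, 17]
s1→1 s2→2 e6→1 e6→0 s8→1 s8→2 s9→3  — peak 3.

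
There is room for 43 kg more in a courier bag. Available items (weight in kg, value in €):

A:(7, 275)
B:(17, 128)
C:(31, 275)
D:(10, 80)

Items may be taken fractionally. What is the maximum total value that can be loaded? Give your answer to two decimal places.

590.00

Greedy by value/weight ratio, highest first.
Ratios (sorted): A 39.29, C 8.87, D 8.00, B 7.53
take A (7 @ 275); take C (31 @ 275); take 5/10 of D → 40.00. Capacity used 43/43.
Total value = 590.00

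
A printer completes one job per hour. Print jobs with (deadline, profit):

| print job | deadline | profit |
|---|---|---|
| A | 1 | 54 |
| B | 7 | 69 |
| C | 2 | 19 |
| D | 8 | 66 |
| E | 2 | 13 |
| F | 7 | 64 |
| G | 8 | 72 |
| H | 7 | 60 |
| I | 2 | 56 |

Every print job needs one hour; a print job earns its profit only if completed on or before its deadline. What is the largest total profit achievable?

441

Take jobs in profit order; each goes to the latest open slot no later than its deadline.
By profit: G(d8,72), B(d7,69), D(d8,66), F(d7,64), H(d7,60), I(d2,56), A(d1,54), C(d2,19), E(d2,13)
G→slot 8; B→slot 7; D→slot 6; F→slot 5; H→slot 4; I→slot 2; A→slot 1; C skipped; E skipped.
Profit = 54 + 56 + 60 + 64 + 66 + 69 + 72 = 441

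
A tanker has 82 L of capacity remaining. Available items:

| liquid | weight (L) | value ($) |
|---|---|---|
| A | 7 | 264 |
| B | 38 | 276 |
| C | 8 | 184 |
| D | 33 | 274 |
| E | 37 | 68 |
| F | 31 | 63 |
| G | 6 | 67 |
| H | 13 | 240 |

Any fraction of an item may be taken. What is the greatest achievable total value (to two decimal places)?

Order: A (264/7=37.71) > C (184/8=23.00) > H (240/13=18.46) > G (67/6=11.17) > D (274/33=8.30) > B (276/38=7.26) > F (63/31=2.03) > E (68/37=1.84)
Fill: take A (7 @ 264) → take C (8 @ 184) → take H (13 @ 240) → take G (6 @ 67) → take D (33 @ 274) → take 15/38 of B → 108.95; 82/82 used.
Total value = 1137.95

1137.95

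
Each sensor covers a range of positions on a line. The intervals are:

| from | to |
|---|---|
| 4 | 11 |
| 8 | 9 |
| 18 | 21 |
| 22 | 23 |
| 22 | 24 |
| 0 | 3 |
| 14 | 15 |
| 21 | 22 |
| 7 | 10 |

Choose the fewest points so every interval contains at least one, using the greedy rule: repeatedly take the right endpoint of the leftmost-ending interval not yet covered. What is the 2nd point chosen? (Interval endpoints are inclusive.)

Sort by right endpoint; whenever an interval is uncovered, place a point at its right end.
By right end: [0,3]  [8,9]  [7,10]  [4,11]  [14,15]  [18,21]  [21,22]  [22,23]  [22,24]
[0,3] uncovered → point at 3; [8,9] uncovered → point at 9; [14,15] uncovered → point at 15; [18,21] uncovered → point at 21; [22,23] uncovered → point at 23.
Points: 3, 9, 15, 21, 23 (5 total).

9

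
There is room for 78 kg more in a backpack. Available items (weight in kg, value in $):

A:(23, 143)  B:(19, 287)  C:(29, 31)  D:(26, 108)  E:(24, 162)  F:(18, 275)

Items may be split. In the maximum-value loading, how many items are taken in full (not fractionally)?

Ratios (sorted): F 15.28, B 15.11, E 6.75, A 6.22, D 4.15, C 1.07
take F (18 @ 275); take B (19 @ 287); take E (24 @ 162); take 17/23 of A → 105.70. Capacity used 78/78.
3 item(s) taken whole; one partial (take 17/23 of A).

3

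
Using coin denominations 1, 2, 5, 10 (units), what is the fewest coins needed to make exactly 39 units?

6

Use the largest denomination that fits, subtract, and repeat.
39 − 3×10→9 − 1×5→4 − 2×2→0
Total coins = 3 + 1 + 2 = 6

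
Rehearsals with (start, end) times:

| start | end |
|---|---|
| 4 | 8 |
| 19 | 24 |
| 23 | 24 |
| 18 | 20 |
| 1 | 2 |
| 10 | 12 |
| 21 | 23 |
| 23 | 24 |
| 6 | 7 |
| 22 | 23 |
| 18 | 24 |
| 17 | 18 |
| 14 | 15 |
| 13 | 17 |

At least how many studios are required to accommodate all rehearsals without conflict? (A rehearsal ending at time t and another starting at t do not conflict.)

Events (time:±→running): 1:+→1 2:-→0 4:+→1 6:+→2 7:-→1 8:-→0 10:+→1 12:-→0 13:+→1 14:+→2 15:-→1 17:-→0 17:+→1 18:-→0 18:+→1 18:+→2 19:+→3 20:-→2 21:+→3 22:+→4 … peak 4.

4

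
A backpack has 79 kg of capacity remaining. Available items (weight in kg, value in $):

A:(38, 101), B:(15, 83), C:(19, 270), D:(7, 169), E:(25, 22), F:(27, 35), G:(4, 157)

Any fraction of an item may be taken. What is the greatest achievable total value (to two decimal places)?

769.37

Ratios (sorted): G 39.25, D 24.14, C 14.21, B 5.53, A 2.66, F 1.30, E 0.88
take G (4 @ 157); take D (7 @ 169); take C (19 @ 270); take B (15 @ 83); take 34/38 of A → 90.37. Capacity used 79/79.
Total value = 769.37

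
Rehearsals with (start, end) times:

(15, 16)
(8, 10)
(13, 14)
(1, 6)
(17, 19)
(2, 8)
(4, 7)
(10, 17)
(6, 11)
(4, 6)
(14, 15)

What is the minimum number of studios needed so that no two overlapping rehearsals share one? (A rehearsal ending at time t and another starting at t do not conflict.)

starts: [1, 2, 4, 4, 6, 8, 10, 13, 14, 15, 17]
ends:   [6, 6, 7, 8, 10, 11, 14, 15, 16, 17, 19]
s1→1 s2→2 s4→3 s4→4  — peak 4.

4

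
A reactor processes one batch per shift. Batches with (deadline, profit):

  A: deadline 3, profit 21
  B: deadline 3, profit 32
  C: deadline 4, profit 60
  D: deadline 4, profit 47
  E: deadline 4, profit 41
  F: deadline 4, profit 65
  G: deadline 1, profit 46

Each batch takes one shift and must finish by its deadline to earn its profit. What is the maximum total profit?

218

By profit: F(d4,65), C(d4,60), D(d4,47), G(d1,46), E(d4,41), B(d3,32), A(d3,21)
F→slot 4; C→slot 3; D→slot 2; G→slot 1; E skipped; B skipped; A skipped.
Profit = 46 + 47 + 60 + 65 = 218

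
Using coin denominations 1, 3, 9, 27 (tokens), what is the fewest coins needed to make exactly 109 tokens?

5

Use the largest denomination that fits, subtract, and repeat.
109 = 4×27 + 1×1
Total coins = 4 + 1 = 5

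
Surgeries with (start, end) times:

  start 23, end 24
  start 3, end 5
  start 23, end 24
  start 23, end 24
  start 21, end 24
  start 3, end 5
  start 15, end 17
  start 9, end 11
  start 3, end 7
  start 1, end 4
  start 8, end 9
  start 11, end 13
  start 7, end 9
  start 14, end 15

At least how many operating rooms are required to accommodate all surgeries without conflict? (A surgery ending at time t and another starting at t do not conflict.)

Count concurrent intervals with a sweep; the peak is the room count.
Events (time:±→running): 1:+→1 3:+→2 3:+→3 3:+→4 … peak 4.

4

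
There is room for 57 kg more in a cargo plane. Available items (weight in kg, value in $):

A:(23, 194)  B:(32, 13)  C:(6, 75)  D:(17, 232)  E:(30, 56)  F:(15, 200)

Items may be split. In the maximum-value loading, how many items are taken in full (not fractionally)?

3

Greedy by value/weight ratio, highest first.
Order: D (232/17=13.65) > F (200/15=13.33) > C (75/6=12.50) > A (194/23=8.43) > E (56/30=1.87) > B (13/32=0.41)
Fill: take D (17 @ 232) → take F (15 @ 200) → take C (6 @ 75) → take 19/23 of A → 160.26; 57/57 used.
3 item(s) taken whole; one partial (take 19/23 of A).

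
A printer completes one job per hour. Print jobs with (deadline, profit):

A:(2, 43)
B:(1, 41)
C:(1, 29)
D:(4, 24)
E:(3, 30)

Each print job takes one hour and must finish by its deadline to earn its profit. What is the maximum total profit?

By profit: A(d2,43), B(d1,41), E(d3,30), C(d1,29), D(d4,24)
A→slot 2; B→slot 1; E→slot 3; C skipped; D→slot 4.
Profit = 41 + 43 + 30 + 24 = 138

138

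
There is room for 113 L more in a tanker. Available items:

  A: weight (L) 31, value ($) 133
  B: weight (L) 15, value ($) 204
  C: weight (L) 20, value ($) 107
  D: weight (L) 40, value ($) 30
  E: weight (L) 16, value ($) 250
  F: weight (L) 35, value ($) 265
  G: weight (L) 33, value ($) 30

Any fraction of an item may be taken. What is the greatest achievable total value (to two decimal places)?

Sort by value per unit weight and fill in that order.
Order: E (250/16=15.62) > B (204/15=13.60) > F (265/35=7.57) > C (107/20=5.35) > A (133/31=4.29) > G (30/33=0.91) > D (30/40=0.75)
Fill: take E (16 @ 250) → take B (15 @ 204) → take F (35 @ 265) → take C (20 @ 107) → take 27/31 of A → 115.84; 113/113 used.
Total value = 941.84

941.84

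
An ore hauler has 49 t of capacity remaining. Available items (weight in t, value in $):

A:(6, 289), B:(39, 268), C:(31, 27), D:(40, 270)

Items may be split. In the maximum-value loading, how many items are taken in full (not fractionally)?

2

Ratios (sorted): A 48.17, B 6.87, D 6.75, C 0.87
take A (6 @ 289); take B (39 @ 268); take 4/40 of D → 27.00. Capacity used 49/49.
2 item(s) taken whole; one partial (take 4/40 of D).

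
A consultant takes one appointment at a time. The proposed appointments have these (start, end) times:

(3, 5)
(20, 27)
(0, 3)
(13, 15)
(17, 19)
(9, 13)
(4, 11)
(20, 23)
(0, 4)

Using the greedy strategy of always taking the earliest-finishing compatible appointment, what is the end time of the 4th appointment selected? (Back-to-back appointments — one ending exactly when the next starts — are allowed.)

Sort by end time and greedily take each interval whose start is ≥ the last chosen end.
Sorted by end: (0,3)  (0,4)  (3,5)  (4,11)  (9,13)  (13,15)  (17,19)  (20,23)  (20,27)
take (0,3); skip (0,4); take (3,5); skip (4,11); take (9,13); take (13,15); take (17,19); take (20,23).
Selected: (0,3) (3,5) (9,13) (13,15) (17,19) (20,23)

15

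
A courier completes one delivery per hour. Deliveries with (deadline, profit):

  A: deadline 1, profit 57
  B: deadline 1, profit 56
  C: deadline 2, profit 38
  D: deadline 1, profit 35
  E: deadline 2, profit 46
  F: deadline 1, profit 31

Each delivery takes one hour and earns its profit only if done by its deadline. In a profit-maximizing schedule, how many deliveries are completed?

2

Take jobs in profit order; each goes to the latest open slot no later than its deadline.
By profit: A(d1,57), B(d1,56), E(d2,46), C(d2,38), D(d1,35), F(d1,31)
A→slot 1; B skipped; E→slot 2; C skipped; D skipped; F skipped.
2 of 6 scheduled.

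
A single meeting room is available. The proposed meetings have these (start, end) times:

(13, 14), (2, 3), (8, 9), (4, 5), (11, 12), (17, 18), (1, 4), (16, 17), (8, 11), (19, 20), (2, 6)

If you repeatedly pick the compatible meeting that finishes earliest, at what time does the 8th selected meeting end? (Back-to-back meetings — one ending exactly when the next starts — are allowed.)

20

By end time: (2,3), (1,4), (4,5), (2,6), (8,9), (8,11), (11,12), (13,14), (16,17), (17,18), (19,20).
Pick (2,3); next start ≥ 3 → (4,5); next start ≥ 5 → (8,9); next start ≥ 9 → (11,12); next start ≥ 12 → (13,14); next start ≥ 14 → (16,17); next start ≥ 17 → (17,18); next start ≥ 18 → (19,20).
Selected: (2,3) (4,5) (8,9) (11,12) (13,14) (16,17) (17,18) (19,20)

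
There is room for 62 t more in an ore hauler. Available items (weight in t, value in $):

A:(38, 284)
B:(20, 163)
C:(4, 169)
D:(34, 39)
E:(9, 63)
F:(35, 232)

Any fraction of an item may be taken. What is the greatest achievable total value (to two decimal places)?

Order: C (169/4=42.25) > B (163/20=8.15) > A (284/38=7.47) > E (63/9=7.00) > F (232/35=6.63) > D (39/34=1.15)
Fill: take C (4 @ 169) → take B (20 @ 163) → take A (38 @ 284); 62/62 used.
Total value = 616.00

616.00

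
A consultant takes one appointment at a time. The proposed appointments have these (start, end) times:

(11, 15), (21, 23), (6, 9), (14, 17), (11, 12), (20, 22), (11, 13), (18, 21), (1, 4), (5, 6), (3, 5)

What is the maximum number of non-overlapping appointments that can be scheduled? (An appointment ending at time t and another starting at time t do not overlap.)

7

Greedy by earliest finish: after sorting by end time, pick each interval compatible with the last pick.
Sorted by end: (1,4)  (3,5)  (5,6)  (6,9)  (11,12)  (11,13)  (11,15)  (14,17)  (18,21)  (20,22)  (21,23)
take (1,4); take (5,6); take (6,9); take (11,12); skip (11,15); take (14,17); take (18,21); take (21,23).
Selected 7 appointments.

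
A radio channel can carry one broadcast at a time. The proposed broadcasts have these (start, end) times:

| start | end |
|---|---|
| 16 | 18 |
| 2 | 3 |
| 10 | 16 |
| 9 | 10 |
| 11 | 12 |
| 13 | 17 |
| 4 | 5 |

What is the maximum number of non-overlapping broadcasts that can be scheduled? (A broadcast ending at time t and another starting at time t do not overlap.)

Greedy by earliest finish: after sorting by end time, pick each interval compatible with the last pick.
By end time: (2,3), (4,5), (9,10), (11,12), (10,16), (13,17), (16,18).
Pick (2,3); next start ≥ 3 → (4,5); next start ≥ 5 → (9,10); next start ≥ 10 → (11,12); next start ≥ 12 → (13,17).
Selected 5 broadcasts.

5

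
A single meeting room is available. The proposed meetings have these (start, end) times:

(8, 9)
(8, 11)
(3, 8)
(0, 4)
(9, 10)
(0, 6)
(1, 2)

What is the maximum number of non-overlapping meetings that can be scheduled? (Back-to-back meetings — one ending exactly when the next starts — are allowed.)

4

Greedy by earliest finish: after sorting by end time, pick each interval compatible with the last pick.
Sorted by end: (1,2)  (0,4)  (0,6)  (3,8)  (8,9)  (9,10)  (8,11)
take (1,2); take (3,8); take (8,9); take (9,10); skip (8,11).
Selected 4 meetings.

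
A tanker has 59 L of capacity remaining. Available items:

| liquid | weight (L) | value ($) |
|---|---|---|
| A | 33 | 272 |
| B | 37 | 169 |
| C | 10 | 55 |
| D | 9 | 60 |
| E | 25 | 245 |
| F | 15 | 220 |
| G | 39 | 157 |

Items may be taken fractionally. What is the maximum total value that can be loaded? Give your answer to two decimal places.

621.61

Order: F (220/15=14.67) > E (245/25=9.80) > A (272/33=8.24) > D (60/9=6.67) > C (55/10=5.50) > B (169/37=4.57) > G (157/39=4.03)
Fill: take F (15 @ 220) → take E (25 @ 245) → take 19/33 of A → 156.61; 59/59 used.
Total value = 621.61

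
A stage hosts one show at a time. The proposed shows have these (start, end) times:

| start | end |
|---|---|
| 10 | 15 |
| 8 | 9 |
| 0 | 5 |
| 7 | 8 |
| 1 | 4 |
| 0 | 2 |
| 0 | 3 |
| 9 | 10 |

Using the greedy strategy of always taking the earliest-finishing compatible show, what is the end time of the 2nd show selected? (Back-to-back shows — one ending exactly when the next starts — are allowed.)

Greedy by earliest finish: after sorting by end time, pick each interval compatible with the last pick.
Sorted by end: (0,2)  (0,3)  (1,4)  (0,5)  (7,8)  (8,9)  (9,10)  (10,15)
take (0,2); skip (0,3); skip (1,4); take (7,8); take (8,9); take (9,10); take (10,15).
Selected: (0,2) (7,8) (8,9) (9,10) (10,15)

8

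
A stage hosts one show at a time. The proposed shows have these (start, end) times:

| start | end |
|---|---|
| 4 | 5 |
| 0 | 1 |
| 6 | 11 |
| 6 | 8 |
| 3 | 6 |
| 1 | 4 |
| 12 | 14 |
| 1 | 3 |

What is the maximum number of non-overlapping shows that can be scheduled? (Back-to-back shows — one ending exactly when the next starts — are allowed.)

5

Order by finish time; keep every interval that doesn't clash with the previous kept one.
Sorted by end: (0,1)  (1,3)  (1,4)  (4,5)  (3,6)  (6,8)  (6,11)  (12,14)
take (0,1); take (1,3); skip (1,4); take (4,5); take (6,8); skip (6,11); take (12,14).
Selected 5 shows.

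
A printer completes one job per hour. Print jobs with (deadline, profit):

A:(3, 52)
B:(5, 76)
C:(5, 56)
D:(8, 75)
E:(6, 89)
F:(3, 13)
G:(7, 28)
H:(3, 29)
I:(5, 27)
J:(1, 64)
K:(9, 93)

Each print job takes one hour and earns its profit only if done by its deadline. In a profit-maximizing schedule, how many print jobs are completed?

Sort by profit descending; place each in the latest free slot ≤ its deadline.
Profit order: K=93 E=89 B=76 D=75 J=64 C=56 A=52 H=29 G=28 I=27 F=13
Assign: K→slot 9, E→slot 6, B→slot 5, D→slot 8, J→slot 1, C→slot 4, A→slot 3, H→slot 2, G→slot 7, I skipped, F skipped.
Slots: [1:J] [2:H] [3:A] [4:C] [5:B] [6:E] [7:G] [8:D] [9:K]
9 of 11 scheduled.

9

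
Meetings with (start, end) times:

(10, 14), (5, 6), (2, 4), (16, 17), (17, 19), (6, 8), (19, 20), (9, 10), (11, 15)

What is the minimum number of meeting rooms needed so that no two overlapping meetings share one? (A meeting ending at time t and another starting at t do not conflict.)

2

starts: [2, 5, 6, 9, 10, 11, 16, 17, 19]
ends:   [4, 6, 8, 10, 14, 15, 17, 19, 20]
s2→1 e4→0 s5→1 e6→0 s6→1 e8→0 s9→1 e10→0 s10→1 s11→2  — peak 2.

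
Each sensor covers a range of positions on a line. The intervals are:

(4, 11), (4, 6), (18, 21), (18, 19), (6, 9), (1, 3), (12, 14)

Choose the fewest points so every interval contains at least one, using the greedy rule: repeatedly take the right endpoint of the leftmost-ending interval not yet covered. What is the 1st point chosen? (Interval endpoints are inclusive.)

Sort by right endpoint; whenever an interval is uncovered, place a point at its right end.
By right end: [1,3]  [4,6]  [6,9]  [4,11]  [12,14]  [18,19]  [18,21]
[1,3] uncovered → point at 3; [4,6] uncovered → point at 6; [12,14] uncovered → point at 14; [18,19] uncovered → point at 19.
Points: 3, 6, 14, 19 (4 total).

3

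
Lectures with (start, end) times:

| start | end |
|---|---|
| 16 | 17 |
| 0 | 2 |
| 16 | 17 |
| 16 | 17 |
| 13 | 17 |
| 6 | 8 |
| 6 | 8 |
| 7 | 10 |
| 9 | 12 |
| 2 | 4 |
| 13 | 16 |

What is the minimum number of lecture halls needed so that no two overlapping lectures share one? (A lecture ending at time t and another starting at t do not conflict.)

Count concurrent intervals with a sweep; the peak is the room count.
Events (time:±→running): 0:+→1 2:-→0 2:+→1 4:-→0 6:+→1 6:+→2 7:+→3 8:-→2 8:-→1 9:+→2 10:-→1 12:-→0 13:+→1 13:+→2 16:-→1 16:+→2 16:+→3 16:+→4 … peak 4.

4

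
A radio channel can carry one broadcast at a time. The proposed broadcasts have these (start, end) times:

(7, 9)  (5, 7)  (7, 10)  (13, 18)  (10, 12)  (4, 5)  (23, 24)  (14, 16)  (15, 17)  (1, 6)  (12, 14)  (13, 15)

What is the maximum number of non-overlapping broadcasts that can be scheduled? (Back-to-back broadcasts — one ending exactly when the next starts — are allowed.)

Order by finish time; keep every interval that doesn't clash with the previous kept one.
Sorted by end: (4,5)  (1,6)  (5,7)  (7,9)  (7,10)  (10,12)  (12,14)  (13,15)  (14,16)  (15,17)  (13,18)  (23,24)
take (4,5); take (5,7); take (7,9); take (10,12); take (12,14); take (14,16); skip (13,18); take (23,24).
Selected 7 broadcasts.

7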